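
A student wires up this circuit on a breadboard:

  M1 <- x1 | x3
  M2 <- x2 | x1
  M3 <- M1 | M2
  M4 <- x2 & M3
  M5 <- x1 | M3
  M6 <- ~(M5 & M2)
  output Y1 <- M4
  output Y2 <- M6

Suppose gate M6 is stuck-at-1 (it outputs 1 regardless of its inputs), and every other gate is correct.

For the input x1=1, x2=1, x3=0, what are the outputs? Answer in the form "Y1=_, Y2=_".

Propagate with M6 forced: M1=1, M2=1, M3=1, M4=1, M5=1, M6=1 [stuck-at-1].
So the outputs are Y1=1, Y2=1. (Without the fault they would be Y1=1, Y2=0.)

Y1=1, Y2=1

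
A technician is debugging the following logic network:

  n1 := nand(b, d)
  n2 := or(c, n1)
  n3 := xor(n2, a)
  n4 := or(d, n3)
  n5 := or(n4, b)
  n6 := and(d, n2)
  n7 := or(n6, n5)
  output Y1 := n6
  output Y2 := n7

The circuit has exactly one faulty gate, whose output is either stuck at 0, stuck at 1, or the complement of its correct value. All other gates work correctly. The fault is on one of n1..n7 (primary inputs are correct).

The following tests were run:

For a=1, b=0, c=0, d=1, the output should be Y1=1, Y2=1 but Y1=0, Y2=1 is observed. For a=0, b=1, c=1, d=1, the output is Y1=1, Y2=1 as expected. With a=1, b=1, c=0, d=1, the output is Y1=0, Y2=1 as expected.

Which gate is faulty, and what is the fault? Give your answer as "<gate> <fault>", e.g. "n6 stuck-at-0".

Fault-free values for test 1 (a=1, b=0, c=0, d=1): n1=1, n2=1, n3=0, n4=1, n5=1, n6=1, n7=1, giving Y1=1, Y2=1. Observed Y1=0, Y2=1.
Test 1: faults giving observed Y1=0, Y2=1 are {n1 stuck-at-0, n1 inverted output, n2 stuck-at-0, n2 inverted output, n6 stuck-at-0, n6 inverted output}.
Test 2 (a=0, b=1, c=1, d=1): fault-free n1=0, n2=1, n3=1, n4=1, n5=1, n6=1, n7=1 → Y1=1, Y2=1; observed Y1=1, Y2=1. Eliminates n2 stuck-at-0, n2 inverted output, n6 stuck-at-0, n6 inverted output.
Test 3 (a=1, b=1, c=0, d=1): fault-free n1=0, n2=0, n3=1, n4=1, n5=1, n6=0, n7=1 → Y1=0, Y2=1; observed Y1=0, Y2=1. Eliminates n1 inverted output.
Only n1 stuck-at-0 is consistent with every test.

n1 stuck-at-0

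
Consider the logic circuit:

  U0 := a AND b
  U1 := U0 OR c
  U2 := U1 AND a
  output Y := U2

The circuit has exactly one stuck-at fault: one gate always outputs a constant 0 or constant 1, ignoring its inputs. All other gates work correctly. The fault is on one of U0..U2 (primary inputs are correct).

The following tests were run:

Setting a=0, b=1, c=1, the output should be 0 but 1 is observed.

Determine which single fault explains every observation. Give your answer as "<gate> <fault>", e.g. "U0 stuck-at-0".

Fault-free values for test 1 (a=0, b=1, c=1): U0=0, U1=1, U2=0, giving Y=0. Observed 1.
Test 1: faults giving observed 1 are {U2 stuck-at-1}.
Only U2 stuck-at-1 is consistent with every test.

U2 stuck-at-1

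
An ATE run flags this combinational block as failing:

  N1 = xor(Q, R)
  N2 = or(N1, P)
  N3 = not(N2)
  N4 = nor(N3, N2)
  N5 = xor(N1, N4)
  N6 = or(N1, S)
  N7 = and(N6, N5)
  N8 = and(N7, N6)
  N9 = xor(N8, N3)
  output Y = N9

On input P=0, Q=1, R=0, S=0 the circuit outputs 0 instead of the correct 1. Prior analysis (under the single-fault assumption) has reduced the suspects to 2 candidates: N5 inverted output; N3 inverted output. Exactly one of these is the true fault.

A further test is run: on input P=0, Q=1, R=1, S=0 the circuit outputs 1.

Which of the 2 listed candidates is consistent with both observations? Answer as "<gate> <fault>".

N5 inverted output

Evaluate each candidate on input P=0, Q=1, R=1, S=0:
  N5 inverted output: N1=0, N2=0, N3=1, N4=0, N5=1 [inverted output], N6=0, N7=0, N8=0, N9=1 → 1 — matches
  N3 inverted output: N1=0, N2=0, N3=0 [inverted output], N4=1, N5=1, N6=0, N7=0, N8=0, N9=0 → 0 — eliminated
Only N5 inverted output reproduces the observed 1.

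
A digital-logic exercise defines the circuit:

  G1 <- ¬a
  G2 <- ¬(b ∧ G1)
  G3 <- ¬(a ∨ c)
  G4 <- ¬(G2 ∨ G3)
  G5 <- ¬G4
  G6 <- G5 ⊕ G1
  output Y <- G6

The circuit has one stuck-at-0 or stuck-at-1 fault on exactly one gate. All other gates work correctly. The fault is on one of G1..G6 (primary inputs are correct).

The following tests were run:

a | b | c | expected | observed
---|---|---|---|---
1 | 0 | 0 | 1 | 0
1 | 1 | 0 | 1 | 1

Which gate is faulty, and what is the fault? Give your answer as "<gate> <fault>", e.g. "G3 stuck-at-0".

Fault-free values for test 1 (a=1, b=0, c=0): G1=0, G2=1, G3=0, G4=0, G5=1, G6=1, giving Y=1. Observed 0.
Test 1: faults giving observed 0 are {G1 stuck-at-1, G2 stuck-at-0, G4 stuck-at-1, G5 stuck-at-0, G6 stuck-at-0}.
Test 2 (a=1, b=1, c=0): fault-free G1=0, G2=1, G3=0, G4=0, G5=1, G6=1 → 1; observed 1. Eliminates G2 stuck-at-0, G4 stuck-at-1, G5 stuck-at-0, G6 stuck-at-0.
Only G1 stuck-at-1 is consistent with every test.

G1 stuck-at-1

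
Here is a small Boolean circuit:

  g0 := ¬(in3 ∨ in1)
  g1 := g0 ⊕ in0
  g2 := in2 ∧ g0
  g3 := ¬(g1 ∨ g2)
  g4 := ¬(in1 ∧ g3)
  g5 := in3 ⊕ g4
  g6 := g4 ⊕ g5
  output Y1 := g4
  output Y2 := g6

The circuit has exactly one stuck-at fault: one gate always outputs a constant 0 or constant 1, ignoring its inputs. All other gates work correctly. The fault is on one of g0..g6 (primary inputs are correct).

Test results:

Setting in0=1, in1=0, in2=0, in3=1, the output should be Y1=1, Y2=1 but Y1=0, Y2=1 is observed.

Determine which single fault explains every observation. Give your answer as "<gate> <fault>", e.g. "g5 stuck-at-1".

Fault-free values for test 1 (in0=1, in1=0, in2=0, in3=1): g0=0, g1=1, g2=0, g3=0, g4=1, g5=0, g6=1, giving Y1=1, Y2=1. Observed Y1=0, Y2=1.
Test 1: faults giving observed Y1=0, Y2=1 are {g4 stuck-at-0}.
Only g4 stuck-at-0 is consistent with every test.

g4 stuck-at-0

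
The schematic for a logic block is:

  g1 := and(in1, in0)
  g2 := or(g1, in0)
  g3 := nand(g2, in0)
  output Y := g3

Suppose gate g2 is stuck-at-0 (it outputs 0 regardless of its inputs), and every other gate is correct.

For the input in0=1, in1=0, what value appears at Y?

1

Propagate with g2 forced: g1=0, g2=0 [stuck-at-0], g3=1.
So Y = 1. (Without the fault it would be 0.)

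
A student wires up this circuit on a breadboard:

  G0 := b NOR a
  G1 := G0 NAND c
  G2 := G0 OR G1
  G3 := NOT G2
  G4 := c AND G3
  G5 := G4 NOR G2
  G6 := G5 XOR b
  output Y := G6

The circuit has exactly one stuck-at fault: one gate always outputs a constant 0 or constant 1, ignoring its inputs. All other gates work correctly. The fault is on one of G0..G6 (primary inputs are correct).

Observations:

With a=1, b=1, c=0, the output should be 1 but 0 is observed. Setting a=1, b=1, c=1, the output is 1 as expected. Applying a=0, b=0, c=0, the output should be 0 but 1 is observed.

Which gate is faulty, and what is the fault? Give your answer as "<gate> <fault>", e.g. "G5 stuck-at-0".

Fault-free values for test 1 (a=1, b=1, c=0): G0=0, G1=1, G2=1, G3=0, G4=0, G5=0, G6=1, giving Y=1. Observed 0.
Test 1: faults giving observed 0 are {G1 stuck-at-0, G2 stuck-at-0, G5 stuck-at-1, G6 stuck-at-0}.
Test 2 (a=1, b=1, c=1): fault-free G0=0, G1=1, G2=1, G3=0, G4=0, G5=0, G6=1 → 1; observed 1. Eliminates G5 stuck-at-1, G6 stuck-at-0.
Test 3 (a=0, b=0, c=0): fault-free G0=1, G1=1, G2=1, G3=0, G4=0, G5=0, G6=0 → 0; observed 1. Eliminates G1 stuck-at-0.
Only G2 stuck-at-0 is consistent with every test.

G2 stuck-at-0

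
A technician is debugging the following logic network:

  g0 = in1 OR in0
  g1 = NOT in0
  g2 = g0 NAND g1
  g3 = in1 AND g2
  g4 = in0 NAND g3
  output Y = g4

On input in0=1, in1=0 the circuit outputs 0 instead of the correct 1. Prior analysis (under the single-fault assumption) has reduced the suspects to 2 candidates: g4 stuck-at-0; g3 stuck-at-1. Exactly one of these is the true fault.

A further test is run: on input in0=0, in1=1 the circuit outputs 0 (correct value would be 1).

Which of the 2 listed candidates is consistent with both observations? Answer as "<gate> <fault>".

Evaluate each candidate on input in0=0, in1=1:
  g4 stuck-at-0: g0=1, g1=1, g2=0, g3=0, g4=0 [stuck-at-0] → 0 — matches
  g3 stuck-at-1: g0=1, g1=1, g2=0, g3=1 [stuck-at-1], g4=1 → 1 — eliminated
Only g4 stuck-at-0 reproduces the observed 0.

g4 stuck-at-0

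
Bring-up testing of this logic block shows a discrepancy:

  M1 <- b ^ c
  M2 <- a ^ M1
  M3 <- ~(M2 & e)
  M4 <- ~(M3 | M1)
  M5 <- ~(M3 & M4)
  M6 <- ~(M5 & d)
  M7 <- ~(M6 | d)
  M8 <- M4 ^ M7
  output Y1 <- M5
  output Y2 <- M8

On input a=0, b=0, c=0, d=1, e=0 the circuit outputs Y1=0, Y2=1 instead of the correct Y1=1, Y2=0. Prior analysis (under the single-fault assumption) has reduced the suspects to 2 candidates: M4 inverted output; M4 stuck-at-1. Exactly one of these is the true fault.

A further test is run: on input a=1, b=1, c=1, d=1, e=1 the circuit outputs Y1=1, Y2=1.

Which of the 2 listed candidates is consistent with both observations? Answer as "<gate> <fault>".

Evaluate each candidate on input a=1, b=1, c=1, d=1, e=1:
  M4 inverted output: M1=0, M2=1, M3=0, M4=0 [inverted output], M5=1, M6=0, M7=0, M8=0 → Y1=1, Y2=0 — eliminated
  M4 stuck-at-1: M1=0, M2=1, M3=0, M4=1 [stuck-at-1], M5=1, M6=0, M7=0, M8=1 → Y1=1, Y2=1 — matches
Only M4 stuck-at-1 reproduces the observed Y1=1, Y2=1.

M4 stuck-at-1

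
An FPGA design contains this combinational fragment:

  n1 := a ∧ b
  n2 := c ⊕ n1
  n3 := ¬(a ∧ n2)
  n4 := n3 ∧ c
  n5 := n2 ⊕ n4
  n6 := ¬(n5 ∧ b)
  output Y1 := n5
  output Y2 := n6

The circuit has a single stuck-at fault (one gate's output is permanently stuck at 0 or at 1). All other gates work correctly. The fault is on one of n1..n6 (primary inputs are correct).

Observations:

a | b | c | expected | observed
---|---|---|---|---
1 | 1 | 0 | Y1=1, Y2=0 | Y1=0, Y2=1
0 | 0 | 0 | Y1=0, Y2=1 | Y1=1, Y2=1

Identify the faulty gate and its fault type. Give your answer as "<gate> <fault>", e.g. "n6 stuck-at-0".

n4 stuck-at-1

Fault-free values for test 1 (a=1, b=1, c=0): n1=1, n2=1, n3=0, n4=0, n5=1, n6=0, giving Y1=1, Y2=0. Observed Y1=0, Y2=1.
Test 1: faults giving observed Y1=0, Y2=1 are {n1 stuck-at-0, n2 stuck-at-0, n4 stuck-at-1, n5 stuck-at-0}.
Test 2 (a=0, b=0, c=0): fault-free n1=0, n2=0, n3=1, n4=0, n5=0, n6=1 → Y1=0, Y2=1; observed Y1=1, Y2=1. Eliminates n1 stuck-at-0, n2 stuck-at-0, n5 stuck-at-0.
Only n4 stuck-at-1 is consistent with every test.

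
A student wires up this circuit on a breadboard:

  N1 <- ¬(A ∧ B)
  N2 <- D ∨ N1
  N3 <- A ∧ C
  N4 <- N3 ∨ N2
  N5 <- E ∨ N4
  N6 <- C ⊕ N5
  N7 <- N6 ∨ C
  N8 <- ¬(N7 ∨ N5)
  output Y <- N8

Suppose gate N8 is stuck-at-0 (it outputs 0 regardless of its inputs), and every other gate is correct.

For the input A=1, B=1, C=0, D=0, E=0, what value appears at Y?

Propagate with N8 forced: N1=0, N2=0, N3=0, N4=0, N5=0, N6=0, N7=0, N8=0 [stuck-at-0].
So Y = 0. (Without the fault it would be 1.)

0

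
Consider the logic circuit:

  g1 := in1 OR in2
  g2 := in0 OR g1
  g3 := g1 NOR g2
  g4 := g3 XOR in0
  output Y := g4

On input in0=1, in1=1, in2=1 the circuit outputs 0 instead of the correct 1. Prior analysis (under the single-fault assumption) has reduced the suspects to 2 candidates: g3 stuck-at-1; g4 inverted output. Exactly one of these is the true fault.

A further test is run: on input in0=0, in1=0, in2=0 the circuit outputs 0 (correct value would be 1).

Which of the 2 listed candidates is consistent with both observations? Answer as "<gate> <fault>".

g4 inverted output

Evaluate each candidate on input in0=0, in1=0, in2=0:
  g3 stuck-at-1: g1=0, g2=0, g3=1 [stuck-at-1], g4=1 → 1 — eliminated
  g4 inverted output: g1=0, g2=0, g3=1, g4=0 [inverted output] → 0 — matches
Only g4 inverted output reproduces the observed 0.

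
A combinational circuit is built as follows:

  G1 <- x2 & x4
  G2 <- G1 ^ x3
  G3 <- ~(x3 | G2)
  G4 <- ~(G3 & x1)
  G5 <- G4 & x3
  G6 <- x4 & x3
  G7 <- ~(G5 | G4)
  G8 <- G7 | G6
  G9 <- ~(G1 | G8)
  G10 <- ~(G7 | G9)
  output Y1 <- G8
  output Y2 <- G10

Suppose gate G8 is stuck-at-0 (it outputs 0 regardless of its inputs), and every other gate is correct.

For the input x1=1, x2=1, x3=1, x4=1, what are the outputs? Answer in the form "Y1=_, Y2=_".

Y1=0, Y2=1

Propagate with G8 forced: G1=1, G2=0, G3=0, G4=1, G5=1, G6=1, G7=0, G8=0 [stuck-at-0], G9=0, G10=1.
So the outputs are Y1=0, Y2=1. (Without the fault they would be Y1=1, Y2=1.)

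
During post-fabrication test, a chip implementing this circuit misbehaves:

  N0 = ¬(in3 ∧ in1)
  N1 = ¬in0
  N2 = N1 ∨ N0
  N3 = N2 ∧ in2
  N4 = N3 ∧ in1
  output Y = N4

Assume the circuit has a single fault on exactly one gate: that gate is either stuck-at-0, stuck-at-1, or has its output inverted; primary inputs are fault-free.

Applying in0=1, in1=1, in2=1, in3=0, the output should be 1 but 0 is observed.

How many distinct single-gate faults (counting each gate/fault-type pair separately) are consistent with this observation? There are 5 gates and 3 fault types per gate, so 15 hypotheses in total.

8

Fault-free: N0=1, N1=0, N2=1, N3=1, N4=1 → 1. Observed 0.
  N0: stuck-at-0, inverted output ✓; others ✗
  N1: none of the 3 fault types match ✗
  N2: stuck-at-0, inverted output ✓; others ✗
  N3: stuck-at-0, inverted output ✓; others ✗
  N4: stuck-at-0, inverted output ✓; others ✗
Consistent faults: {N0 stuck-at-0, N0 inverted output, N2 stuck-at-0, N2 inverted output, N3 stuck-at-0, N3 inverted output, N4 stuck-at-0, N4 inverted output} — 8 in all.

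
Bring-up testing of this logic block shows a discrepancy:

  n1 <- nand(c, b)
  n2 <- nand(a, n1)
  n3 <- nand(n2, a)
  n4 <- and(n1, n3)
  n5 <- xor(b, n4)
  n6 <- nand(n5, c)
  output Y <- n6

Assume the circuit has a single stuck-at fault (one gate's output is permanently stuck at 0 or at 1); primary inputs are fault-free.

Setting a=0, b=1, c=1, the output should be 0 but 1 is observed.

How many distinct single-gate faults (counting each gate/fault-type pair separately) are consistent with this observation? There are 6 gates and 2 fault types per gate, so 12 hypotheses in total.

4

Fault-free: n1=0, n2=1, n3=1, n4=0, n5=1, n6=0 → 0. Observed 1.
  n1 stuck-at-0: output 0 ✗
  n1 stuck-at-1: output 1 ✓
  n2 stuck-at-0: output 0 ✗
  n2 stuck-at-1: output 0 ✗
  n3 stuck-at-0: output 0 ✗
  n3 stuck-at-1: output 0 ✗
  n4 stuck-at-0: output 0 ✗
  n4 stuck-at-1: output 1 ✓
  n5 stuck-at-0: output 1 ✓
  n5 stuck-at-1: output 0 ✗
  n6 stuck-at-0: output 0 ✗
  n6 stuck-at-1: output 1 ✓
Consistent faults: {n1 stuck-at-1, n4 stuck-at-1, n5 stuck-at-0, n6 stuck-at-1} — 4 in all.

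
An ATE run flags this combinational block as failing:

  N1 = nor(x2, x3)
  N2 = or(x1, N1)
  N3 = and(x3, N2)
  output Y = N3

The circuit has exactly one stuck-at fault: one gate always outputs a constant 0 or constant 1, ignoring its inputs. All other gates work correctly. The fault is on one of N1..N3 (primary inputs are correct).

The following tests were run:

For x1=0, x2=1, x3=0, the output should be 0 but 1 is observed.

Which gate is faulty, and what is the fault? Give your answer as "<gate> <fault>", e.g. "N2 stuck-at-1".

N3 stuck-at-1

Fault-free values for test 1 (x1=0, x2=1, x3=0): N1=0, N2=0, N3=0, giving Y=0. Observed 1.
Test 1: faults giving observed 1 are {N3 stuck-at-1}.
Only N3 stuck-at-1 is consistent with every test.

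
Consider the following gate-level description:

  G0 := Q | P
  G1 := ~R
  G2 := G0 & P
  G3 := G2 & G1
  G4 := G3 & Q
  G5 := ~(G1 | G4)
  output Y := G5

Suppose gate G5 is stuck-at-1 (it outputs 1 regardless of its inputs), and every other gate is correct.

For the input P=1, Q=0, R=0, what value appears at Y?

Propagate with G5 forced: G0=1, G1=1, G2=1, G3=1, G4=0, G5=1 [stuck-at-1].
So Y = 1. (Without the fault it would be 0.)

1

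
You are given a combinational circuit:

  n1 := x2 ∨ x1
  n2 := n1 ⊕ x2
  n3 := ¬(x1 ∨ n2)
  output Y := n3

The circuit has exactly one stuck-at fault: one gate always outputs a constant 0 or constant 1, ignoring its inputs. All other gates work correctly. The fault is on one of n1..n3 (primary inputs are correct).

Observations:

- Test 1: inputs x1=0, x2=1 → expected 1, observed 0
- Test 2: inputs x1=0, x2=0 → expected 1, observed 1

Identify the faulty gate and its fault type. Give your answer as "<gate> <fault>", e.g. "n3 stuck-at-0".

n1 stuck-at-0

Fault-free values for test 1 (x1=0, x2=1): n1=1, n2=0, n3=1, giving Y=1. Observed 0.
Test 1: faults giving observed 0 are {n1 stuck-at-0, n2 stuck-at-1, n3 stuck-at-0}.
Test 2 (x1=0, x2=0): fault-free n1=0, n2=0, n3=1 → 1; observed 1. Eliminates n2 stuck-at-1, n3 stuck-at-0.
Only n1 stuck-at-0 is consistent with every test.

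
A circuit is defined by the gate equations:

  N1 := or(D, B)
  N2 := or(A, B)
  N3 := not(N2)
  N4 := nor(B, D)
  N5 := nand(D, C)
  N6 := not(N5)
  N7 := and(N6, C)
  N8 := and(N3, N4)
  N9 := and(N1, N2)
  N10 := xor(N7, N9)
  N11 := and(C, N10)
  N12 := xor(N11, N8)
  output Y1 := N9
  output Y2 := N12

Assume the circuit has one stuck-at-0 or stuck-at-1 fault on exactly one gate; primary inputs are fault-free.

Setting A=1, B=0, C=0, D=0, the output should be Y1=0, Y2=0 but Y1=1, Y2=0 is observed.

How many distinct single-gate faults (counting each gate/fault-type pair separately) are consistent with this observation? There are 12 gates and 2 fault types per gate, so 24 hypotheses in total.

Fault-free: N1=0, N2=1, N3=0, N4=1, N5=1, N6=0, N7=0, N8=0, N9=0, N10=0, N11=0, N12=0 → Y1=0, Y2=0. Observed Y1=1, Y2=0.
  N1: stuck-at-1 ✓; others ✗
  N2: none of the 2 fault types match ✗
  N3: none of the 2 fault types match ✗
  N4: none of the 2 fault types match ✗
  N5: none of the 2 fault types match ✗
  N6: none of the 2 fault types match ✗
  N7: none of the 2 fault types match ✗
  N8: none of the 2 fault types match ✗
  N9: stuck-at-1 ✓; others ✗
  N10: none of the 2 fault types match ✗
  N11: none of the 2 fault types match ✗
  N12: none of the 2 fault types match ✗
Consistent faults: {N1 stuck-at-1, N9 stuck-at-1} — 2 in all.

2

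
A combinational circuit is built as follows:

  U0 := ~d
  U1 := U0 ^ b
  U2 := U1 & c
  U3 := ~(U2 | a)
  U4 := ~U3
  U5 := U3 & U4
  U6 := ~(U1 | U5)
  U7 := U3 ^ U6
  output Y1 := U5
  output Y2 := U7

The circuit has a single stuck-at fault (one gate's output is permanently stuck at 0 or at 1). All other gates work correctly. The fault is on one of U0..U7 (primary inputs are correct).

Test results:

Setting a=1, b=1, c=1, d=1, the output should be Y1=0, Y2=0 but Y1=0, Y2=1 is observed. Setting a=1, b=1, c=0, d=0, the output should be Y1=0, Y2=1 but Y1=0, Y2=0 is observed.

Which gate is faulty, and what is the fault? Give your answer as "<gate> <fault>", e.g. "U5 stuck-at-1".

U3 stuck-at-1

Fault-free values for test 1 (a=1, b=1, c=1, d=1): U0=0, U1=1, U2=1, U3=0, U4=1, U5=0, U6=0, U7=0, giving Y1=0, Y2=0. Observed Y1=0, Y2=1.
Test 1: faults giving observed Y1=0, Y2=1 are {U0 stuck-at-1, U1 stuck-at-0, U3 stuck-at-1, U6 stuck-at-1, U7 stuck-at-1}.
Test 2 (a=1, b=1, c=0, d=0): fault-free U0=1, U1=0, U2=0, U3=0, U4=1, U5=0, U6=1, U7=1 → Y1=0, Y2=1; observed Y1=0, Y2=0. Eliminates U0 stuck-at-1, U1 stuck-at-0, U6 stuck-at-1, U7 stuck-at-1.
Only U3 stuck-at-1 is consistent with every test.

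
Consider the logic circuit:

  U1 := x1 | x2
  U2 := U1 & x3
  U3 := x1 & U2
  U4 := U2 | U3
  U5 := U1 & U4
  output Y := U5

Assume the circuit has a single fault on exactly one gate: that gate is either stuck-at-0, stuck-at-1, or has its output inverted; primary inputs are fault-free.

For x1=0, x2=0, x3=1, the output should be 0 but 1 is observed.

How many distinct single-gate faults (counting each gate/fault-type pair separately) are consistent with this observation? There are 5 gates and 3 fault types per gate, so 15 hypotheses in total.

Fault-free: U1=0, U2=0, U3=0, U4=0, U5=0 → 0. Observed 1.
  U1: stuck-at-1, inverted output ✓; others ✗
  U2: none of the 3 fault types match ✗
  U3: none of the 3 fault types match ✗
  U4: none of the 3 fault types match ✗
  U5: stuck-at-1, inverted output ✓; others ✗
Consistent faults: {U1 stuck-at-1, U1 inverted output, U5 stuck-at-1, U5 inverted output} — 4 in all.

4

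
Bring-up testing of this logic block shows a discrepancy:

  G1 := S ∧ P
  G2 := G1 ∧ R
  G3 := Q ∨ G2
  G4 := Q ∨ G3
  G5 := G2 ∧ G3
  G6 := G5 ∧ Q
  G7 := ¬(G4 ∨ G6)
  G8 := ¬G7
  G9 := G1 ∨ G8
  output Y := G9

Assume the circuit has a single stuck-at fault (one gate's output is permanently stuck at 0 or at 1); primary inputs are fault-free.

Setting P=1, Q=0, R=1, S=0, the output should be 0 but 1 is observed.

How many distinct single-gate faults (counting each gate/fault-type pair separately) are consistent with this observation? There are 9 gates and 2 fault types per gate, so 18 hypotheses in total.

Fault-free: G1=0, G2=0, G3=0, G4=0, G5=0, G6=0, G7=1, G8=0, G9=0 → 0. Observed 1.
  G1: stuck-at-1 ✓; others ✗
  G2: stuck-at-1 ✓; others ✗
  G3: stuck-at-1 ✓; others ✗
  G4: stuck-at-1 ✓; others ✗
  G5: none of the 2 fault types match ✗
  G6: stuck-at-1 ✓; others ✗
  G7: stuck-at-0 ✓; others ✗
  G8: stuck-at-1 ✓; others ✗
  G9: stuck-at-1 ✓; others ✗
Consistent faults: {G1 stuck-at-1, G2 stuck-at-1, G3 stuck-at-1, G4 stuck-at-1, G6 stuck-at-1, G7 stuck-at-0, G8 stuck-at-1, G9 stuck-at-1} — 8 in all.

8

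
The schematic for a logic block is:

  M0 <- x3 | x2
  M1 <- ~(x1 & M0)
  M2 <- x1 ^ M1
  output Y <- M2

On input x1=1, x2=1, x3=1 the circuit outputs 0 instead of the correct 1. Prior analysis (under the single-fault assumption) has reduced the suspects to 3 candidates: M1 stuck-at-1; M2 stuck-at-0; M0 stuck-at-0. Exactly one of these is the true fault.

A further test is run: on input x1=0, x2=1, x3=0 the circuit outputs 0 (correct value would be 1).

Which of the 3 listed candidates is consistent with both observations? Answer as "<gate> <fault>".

M2 stuck-at-0

Evaluate each candidate on input x1=0, x2=1, x3=0:
  M1 stuck-at-1: M0=1, M1=1 [stuck-at-1], M2=1 → 1 — eliminated
  M2 stuck-at-0: M0=1, M1=1, M2=0 [stuck-at-0] → 0 — matches
  M0 stuck-at-0: M0=0 [stuck-at-0], M1=1, M2=1 → 1 — eliminated
Only M2 stuck-at-0 reproduces the observed 0.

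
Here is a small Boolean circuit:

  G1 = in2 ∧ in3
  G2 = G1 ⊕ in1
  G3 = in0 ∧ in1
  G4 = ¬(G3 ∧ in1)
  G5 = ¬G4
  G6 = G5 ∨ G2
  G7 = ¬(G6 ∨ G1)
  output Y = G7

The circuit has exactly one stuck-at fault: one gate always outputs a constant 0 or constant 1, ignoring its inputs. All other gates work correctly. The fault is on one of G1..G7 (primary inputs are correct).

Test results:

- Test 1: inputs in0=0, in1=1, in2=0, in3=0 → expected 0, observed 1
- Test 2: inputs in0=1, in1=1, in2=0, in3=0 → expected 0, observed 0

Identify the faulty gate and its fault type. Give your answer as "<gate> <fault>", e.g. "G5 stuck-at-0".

Fault-free values for test 1 (in0=0, in1=1, in2=0, in3=0): G1=0, G2=1, G3=0, G4=1, G5=0, G6=1, G7=0, giving Y=0. Observed 1.
Test 1: faults giving observed 1 are {G2 stuck-at-0, G6 stuck-at-0, G7 stuck-at-1}.
Test 2 (in0=1, in1=1, in2=0, in3=0): fault-free G1=0, G2=1, G3=1, G4=0, G5=1, G6=1, G7=0 → 0; observed 0. Eliminates G6 stuck-at-0, G7 stuck-at-1.
Only G2 stuck-at-0 is consistent with every test.

G2 stuck-at-0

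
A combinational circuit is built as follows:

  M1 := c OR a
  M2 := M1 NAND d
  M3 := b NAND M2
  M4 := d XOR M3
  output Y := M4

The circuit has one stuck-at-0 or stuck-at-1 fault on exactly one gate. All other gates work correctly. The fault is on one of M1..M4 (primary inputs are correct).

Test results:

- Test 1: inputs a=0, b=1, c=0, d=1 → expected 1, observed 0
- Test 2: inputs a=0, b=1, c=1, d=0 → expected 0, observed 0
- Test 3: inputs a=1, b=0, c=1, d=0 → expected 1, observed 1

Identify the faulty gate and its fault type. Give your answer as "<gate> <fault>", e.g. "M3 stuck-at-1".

M1 stuck-at-1

Fault-free values for test 1 (a=0, b=1, c=0, d=1): M1=0, M2=1, M3=0, M4=1, giving Y=1. Observed 0.
Test 1: faults giving observed 0 are {M1 stuck-at-1, M2 stuck-at-0, M3 stuck-at-1, M4 stuck-at-0}.
Test 2 (a=0, b=1, c=1, d=0): fault-free M1=1, M2=1, M3=0, M4=0 → 0; observed 0. Eliminates M2 stuck-at-0, M3 stuck-at-1.
Test 3 (a=1, b=0, c=1, d=0): fault-free M1=1, M2=1, M3=1, M4=1 → 1; observed 1. Eliminates M4 stuck-at-0.
Only M1 stuck-at-1 is consistent with every test.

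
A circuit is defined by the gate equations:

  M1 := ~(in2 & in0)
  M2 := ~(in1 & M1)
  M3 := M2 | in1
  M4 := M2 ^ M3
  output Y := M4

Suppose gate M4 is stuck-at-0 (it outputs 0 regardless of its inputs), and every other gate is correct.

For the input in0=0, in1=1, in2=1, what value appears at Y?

Propagate with M4 forced: M1=1, M2=0, M3=1, M4=0 [stuck-at-0].
So Y = 0. (Without the fault it would be 1.)

0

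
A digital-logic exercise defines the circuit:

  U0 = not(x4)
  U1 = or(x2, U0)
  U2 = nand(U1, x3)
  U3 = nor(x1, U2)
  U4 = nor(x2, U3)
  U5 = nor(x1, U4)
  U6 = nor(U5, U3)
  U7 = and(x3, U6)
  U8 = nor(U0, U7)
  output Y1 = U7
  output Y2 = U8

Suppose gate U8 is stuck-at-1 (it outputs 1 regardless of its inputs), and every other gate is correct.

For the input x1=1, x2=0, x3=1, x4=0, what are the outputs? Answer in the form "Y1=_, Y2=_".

Y1=1, Y2=1

Propagate with U8 forced: U0=1, U1=1, U2=0, U3=0, U4=1, U5=0, U6=1, U7=1, U8=1 [stuck-at-1].
So the outputs are Y1=1, Y2=1. (Without the fault they would be Y1=1, Y2=0.)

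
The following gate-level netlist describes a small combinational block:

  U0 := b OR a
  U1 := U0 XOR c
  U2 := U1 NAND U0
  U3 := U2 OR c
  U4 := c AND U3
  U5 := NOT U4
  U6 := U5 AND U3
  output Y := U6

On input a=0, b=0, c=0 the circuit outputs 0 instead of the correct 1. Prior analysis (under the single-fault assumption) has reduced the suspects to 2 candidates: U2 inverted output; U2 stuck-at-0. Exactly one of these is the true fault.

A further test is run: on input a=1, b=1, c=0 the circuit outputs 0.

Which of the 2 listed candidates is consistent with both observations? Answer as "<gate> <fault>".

Evaluate each candidate on input a=1, b=1, c=0:
  U2 inverted output: U0=1, U1=1, U2=1 [inverted output], U3=1, U4=0, U5=1, U6=1 → 1 — eliminated
  U2 stuck-at-0: U0=1, U1=1, U2=0 [stuck-at-0], U3=0, U4=0, U5=1, U6=0 → 0 — matches
Only U2 stuck-at-0 reproduces the observed 0.

U2 stuck-at-0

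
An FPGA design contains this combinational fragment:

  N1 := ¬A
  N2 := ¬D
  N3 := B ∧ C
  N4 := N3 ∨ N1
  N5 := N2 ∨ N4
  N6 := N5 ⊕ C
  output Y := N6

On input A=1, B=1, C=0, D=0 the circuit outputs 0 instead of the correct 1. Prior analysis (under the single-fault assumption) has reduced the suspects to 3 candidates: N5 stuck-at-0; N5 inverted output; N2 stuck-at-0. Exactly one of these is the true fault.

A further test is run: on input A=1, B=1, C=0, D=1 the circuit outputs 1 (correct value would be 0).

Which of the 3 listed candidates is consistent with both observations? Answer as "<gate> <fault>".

N5 inverted output

Evaluate each candidate on input A=1, B=1, C=0, D=1:
  N5 stuck-at-0: N1=0, N2=0, N3=0, N4=0, N5=0 [stuck-at-0], N6=0 → 0 — eliminated
  N5 inverted output: N1=0, N2=0, N3=0, N4=0, N5=1 [inverted output], N6=1 → 1 — matches
  N2 stuck-at-0: N1=0, N2=0 [stuck-at-0], N3=0, N4=0, N5=0, N6=0 → 0 — eliminated
Only N5 inverted output reproduces the observed 1.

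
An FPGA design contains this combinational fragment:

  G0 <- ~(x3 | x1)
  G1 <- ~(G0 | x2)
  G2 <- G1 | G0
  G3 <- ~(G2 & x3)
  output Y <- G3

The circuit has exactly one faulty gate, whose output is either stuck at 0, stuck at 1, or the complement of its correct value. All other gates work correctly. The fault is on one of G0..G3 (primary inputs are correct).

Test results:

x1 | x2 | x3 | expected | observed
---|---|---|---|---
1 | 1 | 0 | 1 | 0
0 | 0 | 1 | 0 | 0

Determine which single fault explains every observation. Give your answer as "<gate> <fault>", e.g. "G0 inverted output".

Fault-free values for test 1 (x1=1, x2=1, x3=0): G0=0, G1=0, G2=0, G3=1, giving Y=1. Observed 0.
Test 1: faults giving observed 0 are {G3 stuck-at-0, G3 inverted output}.
Test 2 (x1=0, x2=0, x3=1): fault-free G0=0, G1=1, G2=1, G3=0 → 0; observed 0. Eliminates G3 inverted output.
Only G3 stuck-at-0 is consistent with every test.

G3 stuck-at-0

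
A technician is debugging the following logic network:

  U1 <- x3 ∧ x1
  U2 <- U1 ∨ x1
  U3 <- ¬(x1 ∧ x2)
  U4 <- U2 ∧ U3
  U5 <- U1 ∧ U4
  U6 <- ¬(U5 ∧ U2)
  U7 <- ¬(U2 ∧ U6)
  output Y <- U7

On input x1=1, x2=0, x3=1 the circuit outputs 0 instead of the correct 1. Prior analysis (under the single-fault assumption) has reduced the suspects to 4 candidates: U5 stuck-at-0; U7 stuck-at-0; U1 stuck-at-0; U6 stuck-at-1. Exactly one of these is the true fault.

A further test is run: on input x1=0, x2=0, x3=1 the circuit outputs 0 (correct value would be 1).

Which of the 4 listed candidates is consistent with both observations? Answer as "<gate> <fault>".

Evaluate each candidate on input x1=0, x2=0, x3=1:
  U5 stuck-at-0: U1=0, U2=0, U3=1, U4=0, U5=0 [stuck-at-0], U6=1, U7=1 → 1 — eliminated
  U7 stuck-at-0: U1=0, U2=0, U3=1, U4=0, U5=0, U6=1, U7=0 [stuck-at-0] → 0 — matches
  U1 stuck-at-0: U1=0 [stuck-at-0], U2=0, U3=1, U4=0, U5=0, U6=1, U7=1 → 1 — eliminated
  U6 stuck-at-1: U1=0, U2=0, U3=1, U4=0, U5=0, U6=1 [stuck-at-1], U7=1 → 1 — eliminated
Only U7 stuck-at-0 reproduces the observed 0.

U7 stuck-at-0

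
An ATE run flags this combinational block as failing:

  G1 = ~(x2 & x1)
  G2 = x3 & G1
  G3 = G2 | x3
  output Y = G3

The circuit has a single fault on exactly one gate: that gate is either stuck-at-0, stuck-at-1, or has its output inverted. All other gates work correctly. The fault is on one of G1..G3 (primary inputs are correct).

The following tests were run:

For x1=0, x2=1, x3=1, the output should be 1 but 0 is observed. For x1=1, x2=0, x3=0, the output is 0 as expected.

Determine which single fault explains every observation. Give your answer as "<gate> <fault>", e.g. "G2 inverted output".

G3 stuck-at-0

Fault-free values for test 1 (x1=0, x2=1, x3=1): G1=1, G2=1, G3=1, giving Y=1. Observed 0.
Test 1: faults giving observed 0 are {G3 stuck-at-0, G3 inverted output}.
Test 2 (x1=1, x2=0, x3=0): fault-free G1=1, G2=0, G3=0 → 0; observed 0. Eliminates G3 inverted output.
Only G3 stuck-at-0 is consistent with every test.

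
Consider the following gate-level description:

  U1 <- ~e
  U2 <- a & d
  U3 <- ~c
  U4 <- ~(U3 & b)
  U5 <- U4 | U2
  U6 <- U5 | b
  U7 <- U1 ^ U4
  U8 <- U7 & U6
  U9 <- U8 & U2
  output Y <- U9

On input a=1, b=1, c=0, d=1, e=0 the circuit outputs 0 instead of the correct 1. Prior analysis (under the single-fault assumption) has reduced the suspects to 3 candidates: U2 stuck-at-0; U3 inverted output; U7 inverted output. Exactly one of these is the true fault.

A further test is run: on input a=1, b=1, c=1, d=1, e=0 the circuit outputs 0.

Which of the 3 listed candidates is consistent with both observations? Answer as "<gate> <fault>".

U2 stuck-at-0

Evaluate each candidate on input a=1, b=1, c=1, d=1, e=0:
  U2 stuck-at-0: U1=1, U2=0 [stuck-at-0], U3=0, U4=1, U5=1, U6=1, U7=0, U8=0, U9=0 → 0 — matches
  U3 inverted output: U1=1, U2=1, U3=1 [inverted output], U4=0, U5=1, U6=1, U7=1, U8=1, U9=1 → 1 — eliminated
  U7 inverted output: U1=1, U2=1, U3=0, U4=1, U5=1, U6=1, U7=1 [inverted output], U8=1, U9=1 → 1 — eliminated
Only U2 stuck-at-0 reproduces the observed 0.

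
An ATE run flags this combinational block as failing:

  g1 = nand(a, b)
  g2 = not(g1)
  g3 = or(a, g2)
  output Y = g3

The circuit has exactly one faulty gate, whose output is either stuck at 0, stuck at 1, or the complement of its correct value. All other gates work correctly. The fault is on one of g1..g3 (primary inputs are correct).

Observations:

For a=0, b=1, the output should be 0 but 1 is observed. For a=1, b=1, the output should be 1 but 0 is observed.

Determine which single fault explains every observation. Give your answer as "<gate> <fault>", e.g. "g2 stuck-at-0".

Fault-free values for test 1 (a=0, b=1): g1=1, g2=0, g3=0, giving Y=0. Observed 1.
Test 1: faults giving observed 1 are {g1 stuck-at-0, g1 inverted output, g2 stuck-at-1, g2 inverted output, g3 stuck-at-1, g3 inverted output}.
Test 2 (a=1, b=1): fault-free g1=0, g2=1, g3=1 → 1; observed 0. Eliminates g1 stuck-at-0, g1 inverted output, g2 stuck-at-1, g2 inverted output, g3 stuck-at-1.
Only g3 inverted output is consistent with every test.

g3 inverted output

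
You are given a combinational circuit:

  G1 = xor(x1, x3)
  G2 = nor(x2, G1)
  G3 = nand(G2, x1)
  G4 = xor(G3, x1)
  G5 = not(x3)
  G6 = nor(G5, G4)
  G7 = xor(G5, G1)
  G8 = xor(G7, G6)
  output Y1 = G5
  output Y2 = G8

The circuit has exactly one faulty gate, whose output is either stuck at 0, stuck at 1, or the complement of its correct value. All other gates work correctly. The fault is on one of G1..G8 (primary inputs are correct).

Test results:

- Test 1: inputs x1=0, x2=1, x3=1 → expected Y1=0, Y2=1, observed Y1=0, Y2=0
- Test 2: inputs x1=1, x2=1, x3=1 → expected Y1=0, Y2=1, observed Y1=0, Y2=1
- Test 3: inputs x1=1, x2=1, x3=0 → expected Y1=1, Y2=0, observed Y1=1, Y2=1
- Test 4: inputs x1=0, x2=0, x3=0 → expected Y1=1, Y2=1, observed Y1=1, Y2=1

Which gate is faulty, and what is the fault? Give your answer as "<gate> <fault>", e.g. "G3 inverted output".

G1 stuck-at-0

Fault-free values for test 1 (x1=0, x2=1, x3=1): G1=1, G2=0, G3=1, G4=1, G5=0, G6=0, G7=1, G8=1, giving Y1=0, Y2=1. Observed Y1=0, Y2=0.
Test 1: faults giving observed Y1=0, Y2=0 are {G1 stuck-at-0, G1 inverted output, G3 stuck-at-0, G3 inverted output, G4 stuck-at-0, G4 inverted output, G6 stuck-at-1, G6 inverted output, G7 stuck-at-0, G7 inverted output, G8 stuck-at-0, G8 inverted output}.
Test 2 (x1=1, x2=1, x3=1): fault-free G1=0, G2=0, G3=1, G4=0, G5=0, G6=1, G7=0, G8=1 → Y1=0, Y2=1; observed Y1=0, Y2=1. Eliminates G1 inverted output, G3 stuck-at-0, G3 inverted output, G4 inverted output, G6 inverted output, G7 inverted output, G8 stuck-at-0, G8 inverted output.
Test 3 (x1=1, x2=1, x3=0): fault-free G1=1, G2=0, G3=1, G4=0, G5=1, G6=0, G7=0, G8=0 → Y1=1, Y2=0; observed Y1=1, Y2=1. Eliminates G4 stuck-at-0, G7 stuck-at-0.
Test 4 (x1=0, x2=0, x3=0): fault-free G1=0, G2=1, G3=1, G4=1, G5=1, G6=0, G7=1, G8=1 → Y1=1, Y2=1; observed Y1=1, Y2=1. Eliminates G6 stuck-at-1.
Only G1 stuck-at-0 is consistent with every test.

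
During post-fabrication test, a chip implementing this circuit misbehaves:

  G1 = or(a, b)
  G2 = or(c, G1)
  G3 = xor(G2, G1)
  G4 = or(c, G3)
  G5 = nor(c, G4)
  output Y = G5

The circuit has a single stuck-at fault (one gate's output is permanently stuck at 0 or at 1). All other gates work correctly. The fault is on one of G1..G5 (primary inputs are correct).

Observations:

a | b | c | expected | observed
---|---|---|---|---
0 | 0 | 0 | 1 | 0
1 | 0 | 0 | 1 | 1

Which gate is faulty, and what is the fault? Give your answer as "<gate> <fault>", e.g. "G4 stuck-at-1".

G2 stuck-at-1

Fault-free values for test 1 (a=0, b=0, c=0): G1=0, G2=0, G3=0, G4=0, G5=1, giving Y=1. Observed 0.
Test 1: faults giving observed 0 are {G2 stuck-at-1, G3 stuck-at-1, G4 stuck-at-1, G5 stuck-at-0}.
Test 2 (a=1, b=0, c=0): fault-free G1=1, G2=1, G3=0, G4=0, G5=1 → 1; observed 1. Eliminates G3 stuck-at-1, G4 stuck-at-1, G5 stuck-at-0.
Only G2 stuck-at-1 is consistent with every test.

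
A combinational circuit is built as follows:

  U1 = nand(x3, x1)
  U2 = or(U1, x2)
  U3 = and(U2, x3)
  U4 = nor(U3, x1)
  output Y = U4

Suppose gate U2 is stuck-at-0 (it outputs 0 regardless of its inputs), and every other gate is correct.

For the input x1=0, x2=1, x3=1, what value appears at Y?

1

Propagate with U2 forced: U1=1, U2=0 [stuck-at-0], U3=0, U4=1.
So Y = 1. (Without the fault it would be 0.)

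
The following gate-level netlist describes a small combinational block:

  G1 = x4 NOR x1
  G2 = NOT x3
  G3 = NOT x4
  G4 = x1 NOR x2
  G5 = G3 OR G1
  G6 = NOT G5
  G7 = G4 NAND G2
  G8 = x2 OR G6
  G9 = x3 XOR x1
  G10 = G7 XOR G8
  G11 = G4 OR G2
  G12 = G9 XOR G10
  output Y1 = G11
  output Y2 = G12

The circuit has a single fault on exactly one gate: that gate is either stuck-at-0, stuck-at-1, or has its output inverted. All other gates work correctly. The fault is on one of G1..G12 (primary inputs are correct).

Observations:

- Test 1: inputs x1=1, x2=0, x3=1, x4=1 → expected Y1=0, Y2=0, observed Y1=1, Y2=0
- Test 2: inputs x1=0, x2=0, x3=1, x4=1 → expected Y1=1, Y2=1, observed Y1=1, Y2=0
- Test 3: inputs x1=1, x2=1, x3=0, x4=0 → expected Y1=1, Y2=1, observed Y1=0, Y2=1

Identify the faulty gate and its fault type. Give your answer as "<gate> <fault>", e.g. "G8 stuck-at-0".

Fault-free values for test 1 (x1=1, x2=0, x3=1, x4=1): G1=0, G2=0, G3=0, G4=0, G5=0, G6=1, G7=1, G8=1, G9=0, G10=0, G11=0, G12=0, giving Y1=0, Y2=0. Observed Y1=1, Y2=0.
Test 1: faults giving observed Y1=1, Y2=0 are {G2 stuck-at-1, G2 inverted output, G4 stuck-at-1, G4 inverted output, G11 stuck-at-1, G11 inverted output}.
Test 2 (x1=0, x2=0, x3=1, x4=1): fault-free G1=0, G2=0, G3=0, G4=1, G5=0, G6=1, G7=1, G8=1, G9=1, G10=0, G11=1, G12=1 → Y1=1, Y2=1; observed Y1=1, Y2=0. Eliminates G4 stuck-at-1, G4 inverted output, G11 stuck-at-1, G11 inverted output.
Test 3 (x1=1, x2=1, x3=0, x4=0): fault-free G1=0, G2=1, G3=1, G4=0, G5=1, G6=0, G7=1, G8=1, G9=1, G10=0, G11=1, G12=1 → Y1=1, Y2=1; observed Y1=0, Y2=1. Eliminates G2 stuck-at-1.
Only G2 inverted output is consistent with every test.

G2 inverted output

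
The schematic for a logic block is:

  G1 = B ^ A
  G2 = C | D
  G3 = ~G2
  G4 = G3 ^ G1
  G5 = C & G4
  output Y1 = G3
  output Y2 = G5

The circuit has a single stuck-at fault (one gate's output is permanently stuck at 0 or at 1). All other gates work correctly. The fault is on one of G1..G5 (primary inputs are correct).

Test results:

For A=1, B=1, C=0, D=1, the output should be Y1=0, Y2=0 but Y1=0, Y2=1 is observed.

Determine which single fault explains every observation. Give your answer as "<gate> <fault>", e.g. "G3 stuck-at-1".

G5 stuck-at-1

Fault-free values for test 1 (A=1, B=1, C=0, D=1): G1=0, G2=1, G3=0, G4=0, G5=0, giving Y1=0, Y2=0. Observed Y1=0, Y2=1.
Test 1: faults giving observed Y1=0, Y2=1 are {G5 stuck-at-1}.
Only G5 stuck-at-1 is consistent with every test.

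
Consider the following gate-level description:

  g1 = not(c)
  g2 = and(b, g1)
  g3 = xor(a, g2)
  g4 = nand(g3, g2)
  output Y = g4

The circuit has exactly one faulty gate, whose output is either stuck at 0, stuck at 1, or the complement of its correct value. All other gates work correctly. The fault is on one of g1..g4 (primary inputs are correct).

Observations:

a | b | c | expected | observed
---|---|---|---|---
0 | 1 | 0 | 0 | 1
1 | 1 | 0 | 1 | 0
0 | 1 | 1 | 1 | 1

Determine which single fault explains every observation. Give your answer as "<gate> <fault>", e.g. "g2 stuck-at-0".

g3 inverted output

Fault-free values for test 1 (a=0, b=1, c=0): g1=1, g2=1, g3=1, g4=0, giving Y=0. Observed 1.
Test 1: faults giving observed 1 are {g1 stuck-at-0, g1 inverted output, g2 stuck-at-0, g2 inverted output, g3 stuck-at-0, g3 inverted output, g4 stuck-at-1, g4 inverted output}.
Test 2 (a=1, b=1, c=0): fault-free g1=1, g2=1, g3=0, g4=1 → 1; observed 0. Eliminates g1 stuck-at-0, g1 inverted output, g2 stuck-at-0, g2 inverted output, g3 stuck-at-0, g4 stuck-at-1.
Test 3 (a=0, b=1, c=1): fault-free g1=0, g2=0, g3=0, g4=1 → 1; observed 1. Eliminates g4 inverted output.
Only g3 inverted output is consistent with every test.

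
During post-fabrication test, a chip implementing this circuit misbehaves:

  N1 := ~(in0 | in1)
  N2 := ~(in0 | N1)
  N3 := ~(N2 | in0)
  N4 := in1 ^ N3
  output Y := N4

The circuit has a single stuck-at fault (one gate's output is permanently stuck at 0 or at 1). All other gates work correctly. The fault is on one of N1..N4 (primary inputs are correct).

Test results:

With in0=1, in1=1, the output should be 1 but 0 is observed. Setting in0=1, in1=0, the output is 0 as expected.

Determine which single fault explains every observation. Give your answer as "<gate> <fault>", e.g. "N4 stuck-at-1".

N4 stuck-at-0

Fault-free values for test 1 (in0=1, in1=1): N1=0, N2=0, N3=0, N4=1, giving Y=1. Observed 0.
Test 1: faults giving observed 0 are {N3 stuck-at-1, N4 stuck-at-0}.
Test 2 (in0=1, in1=0): fault-free N1=0, N2=0, N3=0, N4=0 → 0; observed 0. Eliminates N3 stuck-at-1.
Only N4 stuck-at-0 is consistent with every test.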